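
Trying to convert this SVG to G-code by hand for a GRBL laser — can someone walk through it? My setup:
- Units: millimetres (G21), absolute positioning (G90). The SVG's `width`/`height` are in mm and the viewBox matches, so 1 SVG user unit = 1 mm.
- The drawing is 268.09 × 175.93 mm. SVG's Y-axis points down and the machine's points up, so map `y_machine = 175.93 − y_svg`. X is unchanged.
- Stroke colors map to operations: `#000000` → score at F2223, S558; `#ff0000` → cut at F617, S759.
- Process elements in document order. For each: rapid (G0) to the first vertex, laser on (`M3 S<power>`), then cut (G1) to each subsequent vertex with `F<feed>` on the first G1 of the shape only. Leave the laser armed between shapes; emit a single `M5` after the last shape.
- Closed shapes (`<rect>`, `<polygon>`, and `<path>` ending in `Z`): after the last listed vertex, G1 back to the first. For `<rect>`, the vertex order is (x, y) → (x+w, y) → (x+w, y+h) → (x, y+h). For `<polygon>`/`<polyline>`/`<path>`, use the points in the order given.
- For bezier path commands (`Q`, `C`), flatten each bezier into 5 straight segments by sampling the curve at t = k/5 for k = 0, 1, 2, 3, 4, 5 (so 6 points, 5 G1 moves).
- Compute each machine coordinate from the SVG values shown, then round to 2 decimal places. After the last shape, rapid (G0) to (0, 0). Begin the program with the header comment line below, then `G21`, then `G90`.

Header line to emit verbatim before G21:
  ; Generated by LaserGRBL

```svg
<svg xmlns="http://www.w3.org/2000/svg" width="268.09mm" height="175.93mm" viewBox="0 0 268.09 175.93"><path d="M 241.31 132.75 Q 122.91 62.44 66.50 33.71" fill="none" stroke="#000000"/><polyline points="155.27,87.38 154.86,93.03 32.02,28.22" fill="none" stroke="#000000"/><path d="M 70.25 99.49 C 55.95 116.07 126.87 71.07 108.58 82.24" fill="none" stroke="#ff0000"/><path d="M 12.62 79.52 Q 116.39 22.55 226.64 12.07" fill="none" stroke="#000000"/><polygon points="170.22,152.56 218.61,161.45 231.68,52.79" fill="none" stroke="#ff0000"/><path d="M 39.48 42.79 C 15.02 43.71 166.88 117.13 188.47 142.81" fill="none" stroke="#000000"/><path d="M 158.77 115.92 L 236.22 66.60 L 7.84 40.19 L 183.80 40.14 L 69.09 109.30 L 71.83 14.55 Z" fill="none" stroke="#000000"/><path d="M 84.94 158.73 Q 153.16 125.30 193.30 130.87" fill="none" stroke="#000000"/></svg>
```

; Generated by LaserGRBL
G21
G90
G0 X241.31 Y43.18
M3 S558
G1 X196.43 Y69.64 F2223
G1 X156.51 Y92.78
G1 X121.55 Y112.58
G1 X91.54 Y129.06
G1 X66.50 Y142.22
G0 X155.27 Y88.55
M3 S558
G1 X154.86 Y82.90 F2223
G1 X32.02 Y147.71
G0 X70.25 Y76.44
M3 S759
G1 X70.50 Y72.94 F617
G1 X82.83 Y78.57
G1 X98.87 Y87.67
G1 X110.24 Y94.59
G1 X108.58 Y93.69
G0 X12.62 Y96.41
M3 S558
G1 X54.39 Y117.34 F2223
G1 X96.67 Y134.55
G1 X139.48 Y148.04
G1 X182.80 Y157.81
G1 X226.64 Y163.86
G0 X170.22 Y23.37
M3 S759
G1 X218.61 Y14.48 F617
G1 X231.68 Y123.14
G1 X170.22 Y23.37
G0 X39.48 Y133.14
M3 S558
G1 X43.51 Y124.85 F2223
G1 X75.14 Y104.93
G1 X119.65 Y79.16
G1 X162.34 Y53.29
G1 X188.47 Y33.12
G0 X158.77 Y60.01
M3 S558
G1 X236.22 Y109.33 F2223
G1 X7.84 Y135.74
G1 X183.80 Y135.79
G1 X69.09 Y66.63
G1 X71.83 Y161.38
G1 X158.77 Y60.01
G0 X84.94 Y17.20
M3 S558
G1 X111.10 Y29.01 F2223
G1 X135.02 Y37.70
G1 X156.70 Y43.28
G1 X176.12 Y45.73
G1 X193.30 Y45.06
M5
G0 X0.00 Y0.00

viewBox `0 0 268.09 175.93` with mm width/height → 1 unit = 1 mm. Flip: y_m = 175.93 − y_svg.

**Shape 1** — `<path>` quadratic bezier, stroke `#000000` → score (S558, F2223). Control points (SVG): P0=(241.31,132.75), P1=(122.91,62.44), P2=(66.50,33.71); sampled at t=k/5. Machine vertices: (241.31,43.18) → (196.43,69.64) → (156.51,92.78) → (121.55,112.58) → (91.54,129.06) → (66.50,142.22). Open path.

**Shape 2** — `<polyline>` open polyline, stroke `#000000` → score (S558, F2223). Machine vertices: (155.27,88.55) → (154.86,82.90) → (32.02,147.71). Open path.

**Shape 3** — `<path>` cubic bezier, stroke `#ff0000` → cut (S759, F617). Control points (SVG): P0=(70.25,99.49), P1=(55.95,116.07), P2=(126.87,71.07), P3=(108.58,82.24); sampled at t=k/5. Machine vertices: (70.25,76.44) → (70.50,72.94) → (82.83,78.57) → (98.87,87.67) → (110.24,94.59) → (108.58,93.69). Open path.

**Shape 4** — `<path>` quadratic bezier, stroke `#000000` → score (S558, F2223). Control points (SVG): P0=(12.62,79.52), P1=(116.39,22.55), P2=(226.64,12.07); sampled at t=k/5. Machine vertices: (12.62,96.41) → (54.39,117.34) → (96.67,134.55) → (139.48,148.04) → (182.80,157.81) → (226.64,163.86). Open path.

**Shape 5** — `<polygon>` closed polygon, stroke `#ff0000` → cut (S759, F617). Machine vertices: (170.22,23.37) → (218.61,14.48) → (231.68,123.14) → (170.22,23.37). Closed: final G1 returns to the first vertex.

**Shape 6** — `<path>` cubic bezier, stroke `#000000` → score (S558, F2223). Control points (SVG): P0=(39.48,42.79), P1=(15.02,43.71), P2=(166.88,117.13), P3=(188.47,142.81); sampled at t=k/5. Machine vertices: (39.48,133.14) → (43.51,124.85) → (75.14,104.93) → (119.65,79.16) → (162.34,53.29) → (188.47,33.12). Open path.

**Shape 7** — `<path>` closed polygon, stroke `#000000` → score (S558, F2223). Machine vertices: (158.77,60.01) → (236.22,109.33) → (7.84,135.74) → (183.80,135.79) → (69.09,66.63) → (71.83,161.38) → (158.77,60.01). Closed: final G1 returns to the first vertex.

**Shape 8** — `<path>` quadratic bezier, stroke `#000000` → score (S558, F2223). Control points (SVG): P0=(84.94,158.73), P1=(153.16,125.30), P2=(193.30,130.87); sampled at t=k/5. Machine vertices: (84.94,17.20) → (111.10,29.01) → (135.02,37.70) → (156.70,43.28) → (176.12,45.73) → (193.30,45.06). Open path.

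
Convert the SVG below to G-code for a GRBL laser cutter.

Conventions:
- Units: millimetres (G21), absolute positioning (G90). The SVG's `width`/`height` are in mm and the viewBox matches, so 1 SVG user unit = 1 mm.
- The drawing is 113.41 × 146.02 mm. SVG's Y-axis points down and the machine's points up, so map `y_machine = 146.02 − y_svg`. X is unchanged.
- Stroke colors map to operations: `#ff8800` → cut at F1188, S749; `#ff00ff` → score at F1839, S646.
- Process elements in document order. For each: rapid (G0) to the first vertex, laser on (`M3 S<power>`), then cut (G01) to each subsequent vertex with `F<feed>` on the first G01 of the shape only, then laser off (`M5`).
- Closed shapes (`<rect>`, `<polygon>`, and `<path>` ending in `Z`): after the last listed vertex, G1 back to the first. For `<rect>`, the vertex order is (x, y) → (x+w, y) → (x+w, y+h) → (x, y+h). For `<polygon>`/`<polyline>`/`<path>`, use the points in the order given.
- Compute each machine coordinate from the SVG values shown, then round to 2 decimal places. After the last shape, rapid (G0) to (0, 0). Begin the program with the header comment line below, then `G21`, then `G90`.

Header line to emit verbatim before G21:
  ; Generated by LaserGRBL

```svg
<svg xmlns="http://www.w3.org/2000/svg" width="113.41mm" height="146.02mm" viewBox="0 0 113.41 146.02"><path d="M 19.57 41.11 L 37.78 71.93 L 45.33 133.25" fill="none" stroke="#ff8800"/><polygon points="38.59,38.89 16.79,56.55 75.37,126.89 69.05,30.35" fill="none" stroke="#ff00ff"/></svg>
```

Since the viewBox matches the mm dimensions, user units are millimetres directly. The only transform is the Y-flip y_m = 146.02 − y_svg.

Shape 1 is a open polyline drawn with `<path>`. Its stroke #ff8800 means cut at S749, F1188. After flipping Y the toolpath is (19.57,104.91) → (37.78,74.09) → (45.33,12.77).

Shape 2 is a closed polygon drawn with `<polygon>`. Its stroke #ff00ff means score at S646, F1839. After flipping Y the toolpath is (38.59,107.13) → (16.79,89.47) → (75.37,19.13) → (69.05,115.67) → (38.59,107.13), returning to the start.

; Generated by LaserGRBL
G21
G90
G0 X19.57 Y104.91
M3 S749
G01 X37.78 Y74.09 F1188
G01 X45.33 Y12.77
M5
G0 X38.59 Y107.13
M3 S646
G01 X16.79 Y89.47 F1839
G01 X75.37 Y19.13
G01 X69.05 Y115.67
G01 X38.59 Y107.13
M5
G0 X0.00 Y0.00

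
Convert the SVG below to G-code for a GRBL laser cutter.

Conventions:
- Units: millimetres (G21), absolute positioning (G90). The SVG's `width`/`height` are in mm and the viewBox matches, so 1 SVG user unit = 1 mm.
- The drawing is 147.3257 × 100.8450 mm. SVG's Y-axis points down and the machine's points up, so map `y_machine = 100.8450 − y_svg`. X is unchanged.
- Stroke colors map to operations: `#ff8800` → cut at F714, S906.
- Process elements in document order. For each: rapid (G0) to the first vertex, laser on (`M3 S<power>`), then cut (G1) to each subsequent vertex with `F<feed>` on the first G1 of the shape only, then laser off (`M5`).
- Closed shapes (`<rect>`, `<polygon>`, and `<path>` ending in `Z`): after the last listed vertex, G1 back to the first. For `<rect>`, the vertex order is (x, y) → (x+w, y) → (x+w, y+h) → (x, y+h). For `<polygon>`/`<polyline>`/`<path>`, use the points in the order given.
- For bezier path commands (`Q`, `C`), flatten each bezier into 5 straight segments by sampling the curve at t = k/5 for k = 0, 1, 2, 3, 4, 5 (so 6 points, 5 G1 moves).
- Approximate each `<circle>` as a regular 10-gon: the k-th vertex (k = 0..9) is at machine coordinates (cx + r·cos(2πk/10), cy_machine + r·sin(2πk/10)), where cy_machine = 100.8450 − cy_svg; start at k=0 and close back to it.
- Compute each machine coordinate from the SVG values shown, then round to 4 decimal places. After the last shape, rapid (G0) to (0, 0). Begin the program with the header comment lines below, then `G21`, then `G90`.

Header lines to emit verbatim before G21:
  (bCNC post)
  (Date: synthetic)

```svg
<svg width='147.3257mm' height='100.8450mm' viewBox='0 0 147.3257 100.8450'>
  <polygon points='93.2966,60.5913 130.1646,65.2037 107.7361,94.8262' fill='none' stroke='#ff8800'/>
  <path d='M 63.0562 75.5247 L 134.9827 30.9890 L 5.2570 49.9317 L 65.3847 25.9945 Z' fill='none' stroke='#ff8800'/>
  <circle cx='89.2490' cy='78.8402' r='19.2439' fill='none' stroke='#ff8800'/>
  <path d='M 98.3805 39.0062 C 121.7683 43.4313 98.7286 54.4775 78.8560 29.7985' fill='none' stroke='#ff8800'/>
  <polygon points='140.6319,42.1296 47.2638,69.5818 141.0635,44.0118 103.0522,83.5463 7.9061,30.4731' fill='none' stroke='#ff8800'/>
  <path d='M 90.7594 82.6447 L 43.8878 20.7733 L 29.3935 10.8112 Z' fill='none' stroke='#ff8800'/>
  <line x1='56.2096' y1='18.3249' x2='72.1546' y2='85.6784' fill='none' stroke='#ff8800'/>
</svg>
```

Since the viewBox matches the mm dimensions, user units are millimetres directly. The only transform is the Y-flip y_m = 100.8450 − y_svg.

Shape 1 is a regular polygon drawn with `<polygon>`. Its stroke #ff8800 means cut at S906, F714. After flipping Y the toolpath is (93.2966,40.2537) → (130.1646,35.6413) → (107.7361,6.0188) → (93.2966,40.2537), returning to the start.

Shape 2 is a closed polygon drawn with `<path>`. Its stroke #ff8800 means cut at S906, F714. After flipping Y the toolpath is (63.0562,25.3203) → (134.9827,69.8560) → (5.2570,50.9133) → (65.3847,74.8505) → (63.0562,25.3203), returning to the start.

Shape 3 is a circle drawn with `<circle>`. Its stroke #ff8800 means cut at S906, F714. After flipping Y the toolpath is (108.4929,22.0048) → (104.8176,33.3161) → (95.1957,40.3068) → (83.3023,40.3068) → (73.6804,33.3161) → (70.0051,22.0048) → (73.6804,10.6935) → (83.3023,3.7028) → (95.1957,3.7028) → (104.8176,10.6935) → (108.4929,22.0048), returning to the start.

Shape 4 is a cubic bezier drawn with `<path>`. Its stroke #ff8800 means cut at S906, F714. After flipping Y the toolpath is (98.3805,61.8388) → (107.2386,58.7280) → (107.3347,56.0607) → (101.0493,55.8696) → (90.7629,60.1874) → (78.8560,71.0465).

Shape 5 is a closed polygon drawn with `<polygon>`. Its stroke #ff8800 means cut at S906, F714. After flipping Y the toolpath is (140.6319,58.7154) → (47.2638,31.2632) → (141.0635,56.8332) → (103.0522,17.2987) → (7.9061,70.3719) → (140.6319,58.7154), returning to the start.

Shape 6 is a closed polygon drawn with `<path>`. Its stroke #ff8800 means cut at S906, F714. After flipping Y the toolpath is (90.7594,18.2003) → (43.8878,80.0717) → (29.3935,90.0338) → (90.7594,18.2003), returning to the start.

Shape 7 is a line segment drawn with `<line>`. Its stroke #ff8800 means cut at S906, F714. After flipping Y the toolpath is (56.2096,82.5201) → (72.1546,15.1666).

(bCNC post)
(Date: synthetic)
G21
G90
G0 X93.2966 Y40.2537
M3 S906
G1 X130.1646 Y35.6413 F714
G1 X107.7361 Y6.0188
G1 X93.2966 Y40.2537
M5
G0 X63.0562 Y25.3203
M3 S906
G1 X134.9827 Y69.8560 F714
G1 X5.2570 Y50.9133
G1 X65.3847 Y74.8505
G1 X63.0562 Y25.3203
M5
G0 X108.4929 Y22.0048
M3 S906
G1 X104.8176 Y33.3161 F714
G1 X95.1957 Y40.3068
G1 X83.3023 Y40.3068
G1 X73.6804 Y33.3161
G1 X70.0051 Y22.0048
G1 X73.6804 Y10.6935
G1 X83.3023 Y3.7028
G1 X95.1957 Y3.7028
G1 X104.8176 Y10.6935
G1 X108.4929 Y22.0048
M5
G0 X98.3805 Y61.8388
M3 S906
G1 X107.2386 Y58.7280 F714
G1 X107.3347 Y56.0607
G1 X101.0493 Y55.8696
G1 X90.7629 Y60.1874
G1 X78.8560 Y71.0465
M5
G0 X140.6319 Y58.7154
M3 S906
G1 X47.2638 Y31.2632 F714
G1 X141.0635 Y56.8332
G1 X103.0522 Y17.2987
G1 X7.9061 Y70.3719
G1 X140.6319 Y58.7154
M5
G0 X90.7594 Y18.2003
M3 S906
G1 X43.8878 Y80.0717 F714
G1 X29.3935 Y90.0338
G1 X90.7594 Y18.2003
M5
G0 X56.2096 Y82.5201
M3 S906
G1 X72.1546 Y15.1666 F714
M5
G0 X0.0000 Y0.0000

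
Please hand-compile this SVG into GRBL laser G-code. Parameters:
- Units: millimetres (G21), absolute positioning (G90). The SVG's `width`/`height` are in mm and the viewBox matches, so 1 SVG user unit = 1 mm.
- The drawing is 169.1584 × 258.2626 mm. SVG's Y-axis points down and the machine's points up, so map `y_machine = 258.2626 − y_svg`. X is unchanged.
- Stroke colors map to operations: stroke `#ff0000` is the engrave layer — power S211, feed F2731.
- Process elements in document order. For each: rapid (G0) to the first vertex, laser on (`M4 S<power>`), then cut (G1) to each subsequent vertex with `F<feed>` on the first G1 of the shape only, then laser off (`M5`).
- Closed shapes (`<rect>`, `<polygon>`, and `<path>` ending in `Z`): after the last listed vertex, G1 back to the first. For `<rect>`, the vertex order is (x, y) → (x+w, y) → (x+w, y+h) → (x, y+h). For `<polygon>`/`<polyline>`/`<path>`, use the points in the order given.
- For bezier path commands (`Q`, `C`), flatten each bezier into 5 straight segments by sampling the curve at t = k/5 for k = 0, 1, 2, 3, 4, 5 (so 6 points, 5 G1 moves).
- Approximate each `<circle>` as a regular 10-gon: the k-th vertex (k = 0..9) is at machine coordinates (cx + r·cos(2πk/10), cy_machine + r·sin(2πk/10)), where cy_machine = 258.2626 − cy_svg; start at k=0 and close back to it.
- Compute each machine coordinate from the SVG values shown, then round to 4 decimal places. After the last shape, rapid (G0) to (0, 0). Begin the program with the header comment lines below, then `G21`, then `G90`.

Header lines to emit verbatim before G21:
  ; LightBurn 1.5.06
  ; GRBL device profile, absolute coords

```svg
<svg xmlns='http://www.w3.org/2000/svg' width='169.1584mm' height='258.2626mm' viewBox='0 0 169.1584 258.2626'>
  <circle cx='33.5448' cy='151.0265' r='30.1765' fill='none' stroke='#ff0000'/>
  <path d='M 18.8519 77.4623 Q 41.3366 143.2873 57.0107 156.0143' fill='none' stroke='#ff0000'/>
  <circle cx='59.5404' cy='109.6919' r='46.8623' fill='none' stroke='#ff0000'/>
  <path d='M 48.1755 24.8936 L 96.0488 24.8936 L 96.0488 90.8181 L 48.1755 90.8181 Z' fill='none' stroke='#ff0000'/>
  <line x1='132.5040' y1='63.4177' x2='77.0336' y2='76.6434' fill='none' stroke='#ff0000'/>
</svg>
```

; LightBurn 1.5.06
; GRBL device profile, absolute coords
G21
G90
G0 X63.7213 Y107.2361
M4 S211
G1 X57.9581 Y124.9734 F2731
G1 X42.8699 Y135.9357
G1 X24.2197 Y135.9357
G1 X9.1315 Y124.9734
G1 X3.3683 Y107.2361
G1 X9.1315 Y89.4988
G1 X24.2197 Y78.5365
G1 X42.8699 Y78.5365
G1 X57.9581 Y89.4988
G1 X63.7213 Y107.2361
M5
G0 X18.8519 Y180.8003
M4 S211
G1 X27.5734 Y156.5942 F2731
G1 X35.7500 Y136.6360
G1 X43.3817 Y120.9256
G1 X50.4686 Y109.4630
G1 X57.0107 Y102.2483
M5
G0 X106.4027 Y148.5707
M4 S211
G1 X97.4528 Y176.1157 F2731
G1 X74.0216 Y193.1394
G1 X45.0592 Y193.1394
G1 X21.6280 Y176.1157
G1 X12.6781 Y148.5707
G1 X21.6280 Y121.0257
G1 X45.0592 Y104.0020
G1 X74.0216 Y104.0020
G1 X97.4528 Y121.0257
G1 X106.4027 Y148.5707
M5
G0 X48.1755 Y233.3690
M4 S211
G1 X96.0488 Y233.3690 F2731
G1 X96.0488 Y167.4445
G1 X48.1755 Y167.4445
G1 X48.1755 Y233.3690
M5
G0 X132.5040 Y194.8449
M4 S211
G1 X77.0336 Y181.6192 F2731
M5
G0 X0.0000 Y0.0000

Since the viewBox matches the mm dimensions, user units are millimetres directly. The only transform is the Y-flip y_m = 258.2626 − y_svg.

Shape 1 is a circle drawn with `<circle>`. Its stroke #ff0000 means engrave at S211, F2731. After flipping Y the toolpath is (63.7213,107.2361) → (57.9581,124.9734) → (42.8699,135.9357) → (24.2197,135.9357) → (9.1315,124.9734) → (3.3683,107.2361) → (9.1315,89.4988) → (24.2197,78.5365) → (42.8699,78.5365) → (57.9581,89.4988) → (63.7213,107.2361), returning to the start.

Shape 2 is a quadratic bezier drawn with `<path>`. Its stroke #ff0000 means engrave at S211, F2731. After flipping Y the toolpath is (18.8519,180.8003) → (27.5734,156.5942) → (35.7500,136.6360) → (43.3817,120.9256) → (50.4686,109.4630) → (57.0107,102.2483).

Shape 3 is a circle drawn with `<circle>`. Its stroke #ff0000 means engrave at S211, F2731. After flipping Y the toolpath is (106.4027,148.5707) → (97.4528,176.1157) → (74.0216,193.1394) → (45.0592,193.1394) → (21.6280,176.1157) → (12.6781,148.5707) → (21.6280,121.0257) → (45.0592,104.0020) → (74.0216,104.0020) → (97.4528,121.0257) → (106.4027,148.5707), returning to the start.

Shape 4 is a rectangle drawn with `<path>`. Its stroke #ff0000 means engrave at S211, F2731. After flipping Y the toolpath is (48.1755,233.3690) → (96.0488,233.3690) → (96.0488,167.4445) → (48.1755,167.4445) → (48.1755,233.3690), returning to the start.

Shape 5 is a line segment drawn with `<line>`. Its stroke #ff0000 means engrave at S211, F2731. After flipping Y the toolpath is (132.5040,194.8449) → (77.0336,181.6192).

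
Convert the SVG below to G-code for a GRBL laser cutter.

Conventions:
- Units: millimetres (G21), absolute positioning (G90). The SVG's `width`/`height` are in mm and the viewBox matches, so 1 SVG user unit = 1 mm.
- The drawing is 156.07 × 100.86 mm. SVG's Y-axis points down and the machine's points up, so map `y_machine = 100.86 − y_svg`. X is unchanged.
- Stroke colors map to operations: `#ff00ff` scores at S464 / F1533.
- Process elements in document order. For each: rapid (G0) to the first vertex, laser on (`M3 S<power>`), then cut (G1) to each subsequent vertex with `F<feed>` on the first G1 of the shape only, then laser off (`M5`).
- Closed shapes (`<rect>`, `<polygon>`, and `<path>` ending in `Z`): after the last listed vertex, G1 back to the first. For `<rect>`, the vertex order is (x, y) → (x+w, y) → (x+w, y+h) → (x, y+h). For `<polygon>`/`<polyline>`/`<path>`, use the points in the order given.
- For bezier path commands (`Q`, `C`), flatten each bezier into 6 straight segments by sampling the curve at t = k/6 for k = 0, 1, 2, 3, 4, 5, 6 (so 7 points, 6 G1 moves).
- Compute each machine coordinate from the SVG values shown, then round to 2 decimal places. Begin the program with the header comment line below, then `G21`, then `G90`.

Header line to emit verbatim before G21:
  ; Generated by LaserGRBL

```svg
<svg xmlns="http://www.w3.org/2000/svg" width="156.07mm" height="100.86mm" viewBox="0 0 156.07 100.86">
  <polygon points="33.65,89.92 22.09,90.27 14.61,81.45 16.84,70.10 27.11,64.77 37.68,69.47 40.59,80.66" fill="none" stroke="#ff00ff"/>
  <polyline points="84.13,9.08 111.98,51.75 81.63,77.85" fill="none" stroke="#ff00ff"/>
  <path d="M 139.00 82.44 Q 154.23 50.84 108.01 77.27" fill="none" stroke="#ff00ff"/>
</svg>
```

; Generated by LaserGRBL
G21
G90
G0 X33.65 Y10.94
M3 S464
G1 X22.09 Y10.59 F1533
G1 X14.61 Y19.41
G1 X16.84 Y30.76
G1 X27.11 Y36.09
G1 X37.68 Y31.39
G1 X40.59 Y20.20
G1 X33.65 Y10.94
M5
G0 X84.13 Y91.78
M3 S464
G1 X111.98 Y49.11 F1533
G1 X81.63 Y23.01
M5
G0 X139.00 Y18.42
M3 S464
G1 X142.37 Y27.34 F1533
G1 X142.33 Y33.04
G1 X138.87 Y35.51
G1 X132.00 Y34.76
G1 X121.71 Y30.79
G1 X108.01 Y23.59
M5

1 u = 1 mm; y_m = 100.86 − y.

[1] `<polygon>` regular polygon, #ff00ff→score S464 F1533: (33.65,10.94) → (22.09,10.59) → (14.61,19.41) → (16.84,30.76) → (27.11,36.09) → (37.68,31.39) → (40.59,20.20) → (33.65,10.94) (closed)

[2] `<polyline>` open polyline, #ff00ff→score S464 F1533: (84.13,91.78) → (111.98,49.11) → (81.63,23.01)

[3] `<path>` quadratic bezier, #ff00ff→score S464 F1533: (139.00,18.42) → (142.37,27.34) → (142.33,33.04) → (138.87,35.51) → (132.00,34.76) → (121.71,30.79) → (108.01,23.59)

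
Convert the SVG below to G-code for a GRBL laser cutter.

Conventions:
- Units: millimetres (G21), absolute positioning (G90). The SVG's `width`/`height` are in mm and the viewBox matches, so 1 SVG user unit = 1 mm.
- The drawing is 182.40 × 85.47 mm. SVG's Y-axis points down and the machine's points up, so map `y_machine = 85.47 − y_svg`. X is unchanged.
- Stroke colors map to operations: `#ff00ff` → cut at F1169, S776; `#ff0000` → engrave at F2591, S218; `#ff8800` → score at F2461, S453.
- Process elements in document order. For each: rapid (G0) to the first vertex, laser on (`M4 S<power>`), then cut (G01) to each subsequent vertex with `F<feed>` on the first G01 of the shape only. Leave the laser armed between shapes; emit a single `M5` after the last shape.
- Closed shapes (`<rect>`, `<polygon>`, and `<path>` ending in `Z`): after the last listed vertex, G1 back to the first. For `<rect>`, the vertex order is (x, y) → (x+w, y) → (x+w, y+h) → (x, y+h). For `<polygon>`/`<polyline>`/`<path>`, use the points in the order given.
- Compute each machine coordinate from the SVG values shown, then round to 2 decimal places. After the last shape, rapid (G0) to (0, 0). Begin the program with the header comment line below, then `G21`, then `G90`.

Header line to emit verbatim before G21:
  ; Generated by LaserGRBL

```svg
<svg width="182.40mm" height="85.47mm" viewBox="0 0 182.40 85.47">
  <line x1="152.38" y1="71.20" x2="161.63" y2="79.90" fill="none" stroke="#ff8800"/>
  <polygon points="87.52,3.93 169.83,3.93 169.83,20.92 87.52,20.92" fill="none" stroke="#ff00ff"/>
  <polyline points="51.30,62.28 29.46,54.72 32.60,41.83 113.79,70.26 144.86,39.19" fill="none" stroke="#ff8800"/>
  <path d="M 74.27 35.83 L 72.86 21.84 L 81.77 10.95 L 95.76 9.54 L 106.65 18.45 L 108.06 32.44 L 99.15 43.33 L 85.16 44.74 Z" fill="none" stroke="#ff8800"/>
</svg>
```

; Generated by LaserGRBL
G21
G90
G0 X152.38 Y14.27
M4 S453
G01 X161.63 Y5.57 F2461
G0 X87.52 Y81.54
M4 S776
G01 X169.83 Y81.54 F1169
G01 X169.83 Y64.55
G01 X87.52 Y64.55
G01 X87.52 Y81.54
G0 X51.30 Y23.19
M4 S453
G01 X29.46 Y30.75 F2461
G01 X32.60 Y43.64
G01 X113.79 Y15.21
G01 X144.86 Y46.28
G0 X74.27 Y49.64
M4 S453
G01 X72.86 Y63.63 F2461
G01 X81.77 Y74.52
G01 X95.76 Y75.93
G01 X106.65 Y67.02
G01 X108.06 Y53.03
G01 X99.15 Y42.14
G01 X85.16 Y40.73
G01 X74.27 Y49.64
M5
G0 X0.00 Y0.00

Since the viewBox matches the mm dimensions, user units are millimetres directly. The only transform is the Y-flip y_m = 85.47 − y_svg.

Shape 1 is a line segment drawn with `<line>`. Its stroke #ff8800 means score at S453, F2461. After flipping Y the toolpath is (152.38,14.27) → (161.63,5.57).

Shape 2 is a rectangle drawn with `<polygon>`. Its stroke #ff00ff means cut at S776, F1169. After flipping Y the toolpath is (87.52,81.54) → (169.83,81.54) → (169.83,64.55) → (87.52,64.55) → (87.52,81.54), returning to the start.

Shape 3 is a open polyline drawn with `<polyline>`. Its stroke #ff8800 means score at S453, F2461. After flipping Y the toolpath is (51.30,23.19) → (29.46,30.75) → (32.60,43.64) → (113.79,15.21) → (144.86,46.28).

Shape 4 is a regular polygon drawn with `<path>`. Its stroke #ff8800 means score at S453, F2461. After flipping Y the toolpath is (74.27,49.64) → (72.86,63.63) → (81.77,74.52) → (95.76,75.93) → (106.65,67.02) → (108.06,53.03) → (99.15,42.14) → (85.16,40.73) → (74.27,49.64), returning to the start.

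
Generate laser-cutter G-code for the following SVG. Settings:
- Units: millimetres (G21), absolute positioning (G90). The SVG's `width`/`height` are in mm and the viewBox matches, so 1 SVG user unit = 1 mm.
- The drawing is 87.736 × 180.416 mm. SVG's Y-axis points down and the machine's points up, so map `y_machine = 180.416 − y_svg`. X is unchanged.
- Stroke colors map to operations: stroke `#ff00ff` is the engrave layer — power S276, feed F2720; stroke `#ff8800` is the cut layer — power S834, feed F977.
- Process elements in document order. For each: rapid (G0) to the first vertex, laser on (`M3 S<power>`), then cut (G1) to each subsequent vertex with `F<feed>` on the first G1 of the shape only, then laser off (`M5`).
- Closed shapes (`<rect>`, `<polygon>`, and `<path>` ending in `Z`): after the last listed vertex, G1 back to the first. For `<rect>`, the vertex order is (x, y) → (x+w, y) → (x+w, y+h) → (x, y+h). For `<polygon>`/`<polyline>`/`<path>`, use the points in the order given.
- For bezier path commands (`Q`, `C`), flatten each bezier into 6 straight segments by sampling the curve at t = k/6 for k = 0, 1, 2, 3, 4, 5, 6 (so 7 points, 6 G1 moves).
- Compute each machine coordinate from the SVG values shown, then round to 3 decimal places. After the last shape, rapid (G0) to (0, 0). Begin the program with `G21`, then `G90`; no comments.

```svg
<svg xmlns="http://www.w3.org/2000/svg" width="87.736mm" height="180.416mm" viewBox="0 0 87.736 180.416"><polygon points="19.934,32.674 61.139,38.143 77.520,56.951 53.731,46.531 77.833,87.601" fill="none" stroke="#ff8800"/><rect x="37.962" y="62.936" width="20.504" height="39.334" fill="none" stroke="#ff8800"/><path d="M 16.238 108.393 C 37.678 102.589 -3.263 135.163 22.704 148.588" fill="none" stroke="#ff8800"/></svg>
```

G21
G90
G0 X19.934 Y147.742
M3 S834
G1 X61.139 Y142.273 F977
G1 X77.520 Y123.465
G1 X53.731 Y133.885
G1 X77.833 Y92.815
G1 X19.934 Y147.742
M5
G0 X37.962 Y117.480
M3 S834
G1 X58.466 Y117.480 F977
G1 X58.466 Y78.146
G1 X37.962 Y78.146
G1 X37.962 Y117.480
M5
G0 X16.238 Y72.023
M3 S834
G1 X22.358 Y71.993 F977
G1 X21.673 Y67.165
G1 X17.773 Y59.136
G1 X14.251 Y49.505
G1 X14.698 Y39.870
G1 X22.704 Y31.828
M5
G0 X0.000 Y0.000

1 u = 1 mm; y_m = 180.416 − y.

[1] `<polygon>` closed polygon, #ff8800→cut S834 F977: (19.934,147.742) → (61.139,142.273) → (77.520,123.465) → (53.731,133.885) → (77.833,92.815) → (19.934,147.742) (closed)

[2] `<rect>` rectangle, #ff8800→cut S834 F977: (37.962,117.480) → (58.466,117.480) → (58.466,78.146) → (37.962,78.146) → (37.962,117.480) (closed)

[3] `<path>` cubic bezier, #ff8800→cut S834 F977: (16.238,72.023) → (22.358,71.993) → (21.673,67.165) → (17.773,59.136) → (14.251,49.505) → (14.698,39.870) → (22.704,31.828)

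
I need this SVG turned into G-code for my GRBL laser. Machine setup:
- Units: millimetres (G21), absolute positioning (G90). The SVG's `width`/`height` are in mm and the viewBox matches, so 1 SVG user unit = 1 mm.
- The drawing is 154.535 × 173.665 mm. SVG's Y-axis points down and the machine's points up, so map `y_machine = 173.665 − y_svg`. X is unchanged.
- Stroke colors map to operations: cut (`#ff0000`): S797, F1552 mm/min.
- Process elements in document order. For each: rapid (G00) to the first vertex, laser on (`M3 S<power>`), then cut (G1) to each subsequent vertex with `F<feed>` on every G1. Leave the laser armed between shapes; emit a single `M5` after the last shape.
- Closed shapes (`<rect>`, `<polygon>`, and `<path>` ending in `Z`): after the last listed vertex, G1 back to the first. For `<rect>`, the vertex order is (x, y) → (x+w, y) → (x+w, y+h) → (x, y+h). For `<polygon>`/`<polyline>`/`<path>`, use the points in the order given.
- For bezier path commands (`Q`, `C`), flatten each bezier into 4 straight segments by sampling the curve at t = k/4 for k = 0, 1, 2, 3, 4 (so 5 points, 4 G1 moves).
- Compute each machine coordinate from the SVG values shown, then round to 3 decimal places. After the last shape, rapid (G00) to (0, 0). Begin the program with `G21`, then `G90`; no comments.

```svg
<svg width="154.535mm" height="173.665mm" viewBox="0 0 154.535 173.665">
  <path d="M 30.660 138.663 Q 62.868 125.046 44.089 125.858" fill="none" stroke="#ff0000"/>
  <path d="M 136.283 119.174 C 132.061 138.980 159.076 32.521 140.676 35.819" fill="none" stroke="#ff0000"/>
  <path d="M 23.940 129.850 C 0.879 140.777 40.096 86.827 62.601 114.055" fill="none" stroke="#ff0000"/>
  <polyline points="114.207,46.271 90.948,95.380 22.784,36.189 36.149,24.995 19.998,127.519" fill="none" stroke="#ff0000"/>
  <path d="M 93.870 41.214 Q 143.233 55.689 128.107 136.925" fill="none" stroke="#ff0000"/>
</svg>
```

1 u = 1 mm; y_m = 173.665 − y.

[1] `<path>` quadratic bezier, #ff0000→cut S797 F1552: (30.660,35.002) → (43.577,40.909) → (50.121,45.012) → (50.292,47.311) → (44.089,47.807)

[2] `<path>` cubic bezier, #ff0000→cut S797 F1552: (136.283,54.491) → (137.776,59.623) → (143.796,89.978) → (147.158,123.428) → (140.676,137.846)

[3] `<path>` cubic bezier, #ff0000→cut S797 F1552: (23.940,43.815) → (17.087,45.502) → (26.183,57.825) → (43.823,67.092) → (62.601,59.610)

[4] `<polyline>` open polyline, #ff0000→cut S797 F1552: (114.207,127.394) → (90.948,78.285) → (22.784,137.476) → (36.149,148.670) → (19.998,46.146)

[5] `<path>` quadratic bezier, #ff0000→cut S797 F1552: (93.870,132.451) → (114.521,121.041) → (127.111,101.286) → (131.639,73.185) → (128.107,36.740)

G21
G90
G00 X30.660 Y35.002
M3 S797
G1 X43.577 Y40.909 F1552
G1 X50.121 Y45.012 F1552
G1 X50.292 Y47.311 F1552
G1 X44.089 Y47.807 F1552
G00 X136.283 Y54.491
M3 S797
G1 X137.776 Y59.623 F1552
G1 X143.796 Y89.978 F1552
G1 X147.158 Y123.428 F1552
G1 X140.676 Y137.846 F1552
G00 X23.940 Y43.815
M3 S797
G1 X17.087 Y45.502 F1552
G1 X26.183 Y57.825 F1552
G1 X43.823 Y67.092 F1552
G1 X62.601 Y59.610 F1552
G00 X114.207 Y127.394
M3 S797
G1 X90.948 Y78.285 F1552
G1 X22.784 Y137.476 F1552
G1 X36.149 Y148.670 F1552
G1 X19.998 Y46.146 F1552
G00 X93.870 Y132.451
M3 S797
G1 X114.521 Y121.041 F1552
G1 X127.111 Y101.286 F1552
G1 X131.639 Y73.185 F1552
G1 X128.107 Y36.740 F1552
M5
G00 X0.000 Y0.000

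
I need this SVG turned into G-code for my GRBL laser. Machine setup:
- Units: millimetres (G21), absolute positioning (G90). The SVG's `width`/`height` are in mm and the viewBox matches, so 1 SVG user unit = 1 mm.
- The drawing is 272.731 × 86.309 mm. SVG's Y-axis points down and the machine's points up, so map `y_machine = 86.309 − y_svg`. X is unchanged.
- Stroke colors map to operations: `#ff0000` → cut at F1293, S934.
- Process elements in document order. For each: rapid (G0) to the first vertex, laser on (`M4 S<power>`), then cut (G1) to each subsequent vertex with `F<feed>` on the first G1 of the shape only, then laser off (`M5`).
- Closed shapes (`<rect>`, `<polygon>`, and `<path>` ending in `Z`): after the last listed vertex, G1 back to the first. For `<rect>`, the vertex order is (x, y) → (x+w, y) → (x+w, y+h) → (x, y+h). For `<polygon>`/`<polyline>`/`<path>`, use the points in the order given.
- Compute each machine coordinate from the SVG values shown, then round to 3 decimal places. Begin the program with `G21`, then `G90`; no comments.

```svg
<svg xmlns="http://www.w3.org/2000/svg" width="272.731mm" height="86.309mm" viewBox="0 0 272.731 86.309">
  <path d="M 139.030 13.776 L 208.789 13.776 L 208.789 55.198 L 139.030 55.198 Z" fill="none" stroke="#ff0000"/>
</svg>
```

viewBox `0 0 272.731 86.309` with mm width/height → 1 unit = 1 mm. Flip: y_m = 86.309 − y_svg.

**Shape 1** — `<path>` rectangle, stroke `#ff0000` → cut (S934, F1293). Machine vertices: (139.030,72.533) → (208.789,72.533) → (208.789,31.111) → (139.030,31.111) → (139.030,72.533). Closed: final G1 returns to the first vertex.

G21
G90
G0 X139.030 Y72.533
M4 S934
G1 X208.789 Y72.533 F1293
G1 X208.789 Y31.111
G1 X139.030 Y31.111
G1 X139.030 Y72.533
M5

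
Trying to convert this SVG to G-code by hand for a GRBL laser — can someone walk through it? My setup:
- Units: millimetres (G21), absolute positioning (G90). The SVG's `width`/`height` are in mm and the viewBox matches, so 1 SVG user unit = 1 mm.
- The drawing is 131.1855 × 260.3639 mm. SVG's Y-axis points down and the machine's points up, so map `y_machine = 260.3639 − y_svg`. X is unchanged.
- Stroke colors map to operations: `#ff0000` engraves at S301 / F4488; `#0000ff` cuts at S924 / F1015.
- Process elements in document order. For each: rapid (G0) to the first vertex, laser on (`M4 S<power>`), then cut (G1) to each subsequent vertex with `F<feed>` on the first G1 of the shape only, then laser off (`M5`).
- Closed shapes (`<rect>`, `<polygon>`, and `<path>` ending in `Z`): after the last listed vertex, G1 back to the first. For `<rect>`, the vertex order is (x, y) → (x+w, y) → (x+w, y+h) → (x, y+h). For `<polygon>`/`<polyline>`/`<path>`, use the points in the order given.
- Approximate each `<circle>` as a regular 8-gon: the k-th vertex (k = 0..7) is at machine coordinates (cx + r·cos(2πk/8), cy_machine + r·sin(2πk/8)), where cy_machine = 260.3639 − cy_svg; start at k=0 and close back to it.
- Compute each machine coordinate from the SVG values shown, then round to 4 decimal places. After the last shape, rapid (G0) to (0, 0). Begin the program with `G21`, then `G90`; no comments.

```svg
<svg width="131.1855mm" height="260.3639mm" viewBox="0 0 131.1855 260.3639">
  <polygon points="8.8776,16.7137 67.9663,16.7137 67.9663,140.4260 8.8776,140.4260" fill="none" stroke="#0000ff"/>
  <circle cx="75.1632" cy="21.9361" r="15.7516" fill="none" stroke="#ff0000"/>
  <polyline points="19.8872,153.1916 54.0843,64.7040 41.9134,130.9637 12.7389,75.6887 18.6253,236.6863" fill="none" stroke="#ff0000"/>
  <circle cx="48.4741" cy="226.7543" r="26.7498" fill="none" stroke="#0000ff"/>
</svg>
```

Since the viewBox matches the mm dimensions, user units are millimetres directly. The only transform is the Y-flip y_m = 260.3639 − y_svg.

Shape 1 is a rectangle drawn with `<polygon>`. Its stroke #0000ff means cut at S924, F1015. After flipping Y the toolpath is (8.8776,243.6502) → (67.9663,243.6502) → (67.9663,119.9379) → (8.8776,119.9379) → (8.8776,243.6502), returning to the start.

Shape 2 is a circle drawn with `<circle>`. Its stroke #ff0000 means engrave at S301, F4488. After flipping Y the toolpath is (90.9148,238.4278) → (86.3013,249.5659) → (75.1632,254.1794) → (64.0251,249.5659) → (59.4116,238.4278) → (64.0251,227.2897) → (75.1632,222.6762) → (86.3013,227.2897) → (90.9148,238.4278), returning to the start.

Shape 3 is a open polyline drawn with `<polyline>`. Its stroke #ff0000 means engrave at S301, F4488. After flipping Y the toolpath is (19.8872,107.1723) → (54.0843,195.6599) → (41.9134,129.4002) → (12.7389,184.6752) → (18.6253,23.6776).

Shape 4 is a circle drawn with `<circle>`. Its stroke #0000ff means cut at S924, F1015. After flipping Y the toolpath is (75.2239,33.6096) → (67.3891,52.5246) → (48.4741,60.3594) → (29.5591,52.5246) → (21.7243,33.6096) → (29.5591,14.6946) → (48.4741,6.8598) → (67.3891,14.6946) → (75.2239,33.6096), returning to the start.

G21
G90
G0 X8.8776 Y243.6502
M4 S924
G1 X67.9663 Y243.6502 F1015
G1 X67.9663 Y119.9379
G1 X8.8776 Y119.9379
G1 X8.8776 Y243.6502
M5
G0 X90.9148 Y238.4278
M4 S301
G1 X86.3013 Y249.5659 F4488
G1 X75.1632 Y254.1794
G1 X64.0251 Y249.5659
G1 X59.4116 Y238.4278
G1 X64.0251 Y227.2897
G1 X75.1632 Y222.6762
G1 X86.3013 Y227.2897
G1 X90.9148 Y238.4278
M5
G0 X19.8872 Y107.1723
M4 S301
G1 X54.0843 Y195.6599 F4488
G1 X41.9134 Y129.4002
G1 X12.7389 Y184.6752
G1 X18.6253 Y23.6776
M5
G0 X75.2239 Y33.6096
M4 S924
G1 X67.3891 Y52.5246 F1015
G1 X48.4741 Y60.3594
G1 X29.5591 Y52.5246
G1 X21.7243 Y33.6096
G1 X29.5591 Y14.6946
G1 X48.4741 Y6.8598
G1 X67.3891 Y14.6946
G1 X75.2239 Y33.6096
M5
G0 X0.0000 Y0.0000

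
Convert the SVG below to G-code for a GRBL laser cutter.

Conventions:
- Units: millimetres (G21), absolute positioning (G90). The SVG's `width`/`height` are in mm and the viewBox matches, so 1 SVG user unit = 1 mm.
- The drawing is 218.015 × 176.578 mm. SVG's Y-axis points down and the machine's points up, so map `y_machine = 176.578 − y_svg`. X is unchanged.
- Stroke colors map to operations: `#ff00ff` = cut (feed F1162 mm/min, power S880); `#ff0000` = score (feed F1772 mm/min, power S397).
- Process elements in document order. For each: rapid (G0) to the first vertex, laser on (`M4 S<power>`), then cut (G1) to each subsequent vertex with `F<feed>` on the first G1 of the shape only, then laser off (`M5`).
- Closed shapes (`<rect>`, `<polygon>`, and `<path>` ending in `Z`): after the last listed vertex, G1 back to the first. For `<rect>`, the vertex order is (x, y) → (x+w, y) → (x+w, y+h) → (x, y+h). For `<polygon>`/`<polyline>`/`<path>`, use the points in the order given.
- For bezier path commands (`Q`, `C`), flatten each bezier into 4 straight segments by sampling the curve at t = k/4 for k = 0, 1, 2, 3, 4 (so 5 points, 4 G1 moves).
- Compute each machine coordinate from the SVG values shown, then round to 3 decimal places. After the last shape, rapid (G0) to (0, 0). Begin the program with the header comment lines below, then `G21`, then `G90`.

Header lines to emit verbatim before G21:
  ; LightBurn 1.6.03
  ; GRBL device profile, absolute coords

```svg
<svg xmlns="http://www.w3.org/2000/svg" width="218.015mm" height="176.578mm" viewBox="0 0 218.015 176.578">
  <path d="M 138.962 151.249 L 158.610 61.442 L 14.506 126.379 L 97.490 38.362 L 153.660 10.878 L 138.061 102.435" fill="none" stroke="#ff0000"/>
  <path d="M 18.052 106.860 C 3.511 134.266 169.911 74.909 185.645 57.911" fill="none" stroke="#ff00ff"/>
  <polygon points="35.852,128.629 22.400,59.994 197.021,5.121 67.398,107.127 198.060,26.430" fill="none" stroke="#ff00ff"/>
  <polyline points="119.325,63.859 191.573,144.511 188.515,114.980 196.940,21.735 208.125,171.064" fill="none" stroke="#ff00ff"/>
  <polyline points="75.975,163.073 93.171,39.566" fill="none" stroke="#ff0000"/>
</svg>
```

; LightBurn 1.6.03
; GRBL device profile, absolute coords
G21
G90
G0 X138.962 Y25.329
M4 S397
G1 X158.610 Y115.136 F1772
G1 X14.506 Y50.199
G1 X97.490 Y138.216
G1 X153.660 Y165.700
G1 X138.061 Y74.143
M5
G0 X18.052 Y69.718
M4 S880
G1 X35.891 Y63.414 F1162
G1 X90.495 Y77.541
G1 X150.776 Y99.994
G1 X185.645 Y118.667
M5
G0 X35.852 Y47.949
M4 S880
G1 X22.400 Y116.584 F1162
G1 X197.021 Y171.457
G1 X67.398 Y69.451
G1 X198.060 Y150.148
G1 X35.852 Y47.949
M5
G0 X119.325 Y112.719
M4 S880
G1 X191.573 Y32.067 F1162
G1 X188.515 Y61.598
G1 X196.940 Y154.843
G1 X208.125 Y5.514
M5
G0 X75.975 Y13.505
M4 S397
G1 X93.171 Y137.012 F1772
M5
G0 X0.000 Y0.000

viewBox `0 0 218.015 176.578` with mm width/height → 1 unit = 1 mm. Flip: y_m = 176.578 − y_svg.

**Shape 1** — `<path>` open polyline, stroke `#ff0000` → score (S397, F1772). Machine vertices: (138.962,25.329) → (158.610,115.136) → (14.506,50.199) → (97.490,138.216) → (153.660,165.700) → (138.061,74.143). Open path.

**Shape 2** — `<path>` cubic bezier, stroke `#ff00ff` → cut (S880, F1162). Control points (SVG): P0=(18.052,106.860), P1=(3.511,134.266), P2=(169.911,74.909), P3=(185.645,57.911); sampled at t=k/4. Machine vertices: (18.052,69.718) → (35.891,63.414) → (90.495,77.541) → (150.776,99.994) → (185.645,118.667). Open path.

**Shape 3** — `<polygon>` closed polygon, stroke `#ff00ff` → cut (S880, F1162). Machine vertices: (35.852,47.949) → (22.400,116.584) → (197.021,171.457) → (67.398,69.451) → (198.060,150.148) → (35.852,47.949). Closed: final G1 returns to the first vertex.

**Shape 4** — `<polyline>` open polyline, stroke `#ff00ff` → cut (S880, F1162). Machine vertices: (119.325,112.719) → (191.573,32.067) → (188.515,61.598) → (196.940,154.843) → (208.125,5.514). Open path.

**Shape 5** — `<polyline>` line segment, stroke `#ff0000` → score (S397, F1772). Machine vertices: (75.975,13.505) → (93.171,137.012). Open path.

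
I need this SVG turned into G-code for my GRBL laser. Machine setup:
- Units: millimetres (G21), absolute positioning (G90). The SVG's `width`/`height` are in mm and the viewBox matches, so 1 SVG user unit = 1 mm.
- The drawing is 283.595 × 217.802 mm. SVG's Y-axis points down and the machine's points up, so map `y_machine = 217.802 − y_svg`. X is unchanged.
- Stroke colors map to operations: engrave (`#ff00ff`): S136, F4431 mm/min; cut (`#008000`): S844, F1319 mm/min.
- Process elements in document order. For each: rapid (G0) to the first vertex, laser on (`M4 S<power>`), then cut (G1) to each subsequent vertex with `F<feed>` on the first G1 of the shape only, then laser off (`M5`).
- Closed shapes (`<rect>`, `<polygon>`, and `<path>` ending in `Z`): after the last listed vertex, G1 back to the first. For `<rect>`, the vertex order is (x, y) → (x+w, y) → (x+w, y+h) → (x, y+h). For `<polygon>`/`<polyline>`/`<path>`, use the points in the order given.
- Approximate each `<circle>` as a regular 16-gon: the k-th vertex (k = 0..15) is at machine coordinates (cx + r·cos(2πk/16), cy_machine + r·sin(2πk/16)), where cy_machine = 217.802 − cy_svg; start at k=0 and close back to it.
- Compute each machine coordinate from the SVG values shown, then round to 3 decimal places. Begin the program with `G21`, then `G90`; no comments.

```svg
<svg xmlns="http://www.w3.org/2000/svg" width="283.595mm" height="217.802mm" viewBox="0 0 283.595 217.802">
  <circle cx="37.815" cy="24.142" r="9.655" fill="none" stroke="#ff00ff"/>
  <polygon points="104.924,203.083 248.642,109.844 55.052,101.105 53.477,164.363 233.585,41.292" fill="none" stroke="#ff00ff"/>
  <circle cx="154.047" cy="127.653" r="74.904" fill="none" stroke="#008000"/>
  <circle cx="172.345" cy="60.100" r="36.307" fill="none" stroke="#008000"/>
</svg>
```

G21
G90
G0 X47.470 Y193.660
M4 S136
G1 X46.735 Y197.355 F4431
G1 X44.642 Y200.487
G1 X41.510 Y202.580
G1 X37.815 Y203.315
G1 X34.120 Y202.580
G1 X30.988 Y200.487
G1 X28.895 Y197.355
G1 X28.160 Y193.660
G1 X28.895 Y189.965
G1 X30.988 Y186.833
G1 X34.120 Y184.740
G1 X37.815 Y184.005
G1 X41.510 Y184.740
G1 X44.642 Y186.833
G1 X46.735 Y189.965
G1 X47.470 Y193.660
M5
G0 X104.924 Y14.719
M4 S136
G1 X248.642 Y107.958 F4431
G1 X55.052 Y116.697
G1 X53.477 Y53.439
G1 X233.585 Y176.510
G1 X104.924 Y14.719
M5
G0 X228.951 Y90.149
M4 S844
G1 X223.249 Y118.814 F1319
G1 X207.012 Y143.114
G1 X182.712 Y159.351
G1 X154.047 Y165.053
G1 X125.382 Y159.351
G1 X101.082 Y143.114
G1 X84.845 Y118.814
G1 X79.143 Y90.149
G1 X84.845 Y61.484
G1 X101.082 Y37.184
G1 X125.382 Y20.947
G1 X154.047 Y15.245
G1 X182.712 Y20.947
G1 X207.012 Y37.184
G1 X223.249 Y61.484
G1 X228.951 Y90.149
M5
G0 X208.652 Y157.702
M4 S844
G1 X205.888 Y171.596 F1319
G1 X198.018 Y183.375
G1 X186.239 Y191.245
G1 X172.345 Y194.009
G1 X158.451 Y191.245
G1 X146.672 Y183.375
G1 X138.802 Y171.596
G1 X136.038 Y157.702
G1 X138.802 Y143.808
G1 X146.672 Y132.029
G1 X158.451 Y124.159
G1 X172.345 Y121.395
G1 X186.239 Y124.159
G1 X198.018 Y132.029
G1 X205.888 Y143.808
G1 X208.652 Y157.702
M5

1 u = 1 mm; y_m = 217.802 − y.

[1] `<circle>` circle, #ff00ff→engrave S136 F4431: (47.470,193.660) → (46.735,197.355) → (44.642,200.487) → (41.510,202.580) → (37.815,203.315) → (34.120,202.580) → (30.988,200.487) → (28.895,197.355) → (28.160,193.660) → (28.895,189.965) → (30.988,186.833) → (34.120,184.740) → (37.815,184.005) → (41.510,184.740) → (44.642,186.833) → (46.735,189.965) → (47.470,193.660) (closed)

[2] `<polygon>` closed polygon, #ff00ff→engrave S136 F4431: (104.924,14.719) → (248.642,107.958) → (55.052,116.697) → (53.477,53.439) → (233.585,176.510) → (104.924,14.719) (closed)

[3] `<circle>` circle, #008000→cut S844 F1319: (228.951,90.149) → (223.249,118.814) → (207.012,143.114) → (182.712,159.351) → (154.047,165.053) → (125.382,159.351) → (101.082,143.114) → (84.845,118.814) → (79.143,90.149) → (84.845,61.484) → (101.082,37.184) → (125.382,20.947) → (154.047,15.245) → (182.712,20.947) → (207.012,37.184) → (223.249,61.484) → (228.951,90.149) (closed)

[4] `<circle>` circle, #008000→cut S844 F1319: (208.652,157.702) → (205.888,171.596) → (198.018,183.375) → (186.239,191.245) → (172.345,194.009) → (158.451,191.245) → (146.672,183.375) → (138.802,171.596) → (136.038,157.702) → (138.802,143.808) → (146.672,132.029) → (158.451,124.159) → (172.345,121.395) → (186.239,124.159) → (198.018,132.029) → (205.888,143.808) → (208.652,157.702) (closed)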